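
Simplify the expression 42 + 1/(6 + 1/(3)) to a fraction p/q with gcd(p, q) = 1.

Start with 3.
6 + 1/(3/1) = 6 + 1/3 = 19/3
42 + 1/(19/3) = 42 + 3/19 = 801/19

801/19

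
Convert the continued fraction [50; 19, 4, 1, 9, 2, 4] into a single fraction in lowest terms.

Compute successive convergents:
a_0 = 50: 50/1
a_1 = 19: 951/19
a_2 = 4: 3854/77
a_3 = 1: 4805/96
a_4 = 9: 47099/941
a_5 = 2: 99003/1978
a_6 = 4: 443111/8853

443111/8853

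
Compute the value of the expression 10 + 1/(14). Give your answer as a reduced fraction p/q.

Start with 14.
10 + 1/(14/1) = 10 + 1/14 = 141/14

141/14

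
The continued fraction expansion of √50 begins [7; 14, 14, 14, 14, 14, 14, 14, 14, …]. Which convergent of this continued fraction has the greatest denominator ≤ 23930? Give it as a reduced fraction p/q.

List convergents until the denominator exceeds the bound:
a_0 = 7: 7/1  (≤ bound)
a_1 = 14: 99/14  (≤ bound)
a_2 = 14: 1393/197  (≤ bound)
a_3 = 14: 19601/2772  (≤ bound)
a_4 = 14: 275807/39005  (> 23930, stop)

19601/2772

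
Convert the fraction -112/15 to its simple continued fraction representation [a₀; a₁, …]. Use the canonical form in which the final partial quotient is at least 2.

-112 = -8·15 + 8, so a_0 = -8
15 = 1·8 + 7, so a_1 = 1
8 = 1·7 + 1, so a_2 = 1
7 = 7·1 + 0, so a_3 = 7

[-8; 1, 1, 7]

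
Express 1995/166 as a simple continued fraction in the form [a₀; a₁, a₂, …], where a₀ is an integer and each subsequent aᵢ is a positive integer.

[12; 55, 3]

Repeatedly divide and take the remainder:
⌊1995/166⌋ = 12, remainder 3
⌊166/3⌋ = 55, remainder 1
⌊3/1⌋ = 3, remainder 0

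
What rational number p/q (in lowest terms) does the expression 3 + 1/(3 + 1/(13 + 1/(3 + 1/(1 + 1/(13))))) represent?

7455/2242

Start with 13.
1 + 1/(13/1) = 1 + 1/13 = 14/13
3 + 1/(14/13) = 3 + 13/14 = 55/14
13 + 1/(55/14) = 13 + 14/55 = 729/55
3 + 1/(729/55) = 3 + 55/729 = 2242/729
3 + 1/(2242/729) = 3 + 729/2242 = 7455/2242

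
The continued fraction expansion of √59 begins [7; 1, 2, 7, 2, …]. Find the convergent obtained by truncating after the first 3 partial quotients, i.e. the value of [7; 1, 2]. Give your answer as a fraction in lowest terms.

23/3

a_0 = 7: 7/1
a_1 = 1: 8/1
a_2 = 2: 23/3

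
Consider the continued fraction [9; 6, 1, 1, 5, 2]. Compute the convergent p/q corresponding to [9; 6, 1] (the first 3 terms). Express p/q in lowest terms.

64/7

Work from the innermost term outward:
Start with 1.
6 + 1/(1/1) = 6 + 1/1 = 7/1
9 + 1/(7/1) = 9 + 1/7 = 64/7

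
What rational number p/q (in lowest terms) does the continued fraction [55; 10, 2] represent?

Compute successive convergents:
a_0 = 55: 55/1
a_1 = 10: 551/10
a_2 = 2: 1157/21

1157/21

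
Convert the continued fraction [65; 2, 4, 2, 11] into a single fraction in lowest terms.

a_0 = 65: 65/1
a_1 = 2: 131/2
a_2 = 4: 589/9
a_3 = 2: 1309/20
a_4 = 11: 14988/229

14988/229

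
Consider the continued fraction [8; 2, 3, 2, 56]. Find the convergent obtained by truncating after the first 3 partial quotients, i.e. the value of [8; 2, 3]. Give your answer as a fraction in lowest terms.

59/7

a_0 = 8: 8/1
a_1 = 2: 17/2
a_2 = 3: 59/7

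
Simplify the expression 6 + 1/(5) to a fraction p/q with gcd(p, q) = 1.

Start with 5.
6 + 1/(5/1) = 6 + 1/5 = 31/5

31/5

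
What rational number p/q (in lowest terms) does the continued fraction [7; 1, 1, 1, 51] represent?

Compute successive convergents:
a_0 = 7: 7/1
a_1 = 1: 8/1
a_2 = 1: 15/2
a_3 = 1: 23/3
a_4 = 51: 1188/155

1188/155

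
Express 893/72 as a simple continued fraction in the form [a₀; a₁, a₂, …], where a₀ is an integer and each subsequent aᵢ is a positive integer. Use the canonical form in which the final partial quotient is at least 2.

Repeatedly divide and take the remainder:
893 ÷ 72 → quotient 12, remainder 29
72 ÷ 29 → quotient 2, remainder 14
29 ÷ 14 → quotient 2, remainder 1
14 ÷ 1 → quotient 14, remainder 0

[12; 2, 2, 14]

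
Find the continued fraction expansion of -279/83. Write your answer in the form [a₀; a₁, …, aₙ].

-279 ÷ 83 → quotient -4, remainder 53
83 ÷ 53 → quotient 1, remainder 30
53 ÷ 30 → quotient 1, remainder 23
30 ÷ 23 → quotient 1, remainder 7
23 ÷ 7 → quotient 3, remainder 2
7 ÷ 2 → quotient 3, remainder 1
2 ÷ 1 → quotient 2, remainder 0

[-4; 1, 1, 1, 3, 3, 2]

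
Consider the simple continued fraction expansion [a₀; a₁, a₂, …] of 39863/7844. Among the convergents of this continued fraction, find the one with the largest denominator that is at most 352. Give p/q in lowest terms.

310/61

a_0 = 5: 5/1  (≤ bound)
a_1 = 12: 61/12  (≤ bound)
a_2 = 5: 310/61  (≤ bound)
a_3 = 42: 13081/2574  (> 352, stop)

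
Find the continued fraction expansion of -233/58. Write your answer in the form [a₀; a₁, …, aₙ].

Run the Euclidean algorithm, recording each quotient:
-233 = -5·58 + 57, so a_0 = -5
58 = 1·57 + 1, so a_1 = 1
57 = 57·1 + 0, so a_2 = 57

[-5; 1, 57]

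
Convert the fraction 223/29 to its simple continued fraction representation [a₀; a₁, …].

[7; 1, 2, 4, 2]

Apply division with remainder until the remainder is 0:
⌊223/29⌋ = 7, remainder 20
⌊29/20⌋ = 1, remainder 9
⌊20/9⌋ = 2, remainder 2
⌊9/2⌋ = 4, remainder 1
⌊2/1⌋ = 2, remainder 0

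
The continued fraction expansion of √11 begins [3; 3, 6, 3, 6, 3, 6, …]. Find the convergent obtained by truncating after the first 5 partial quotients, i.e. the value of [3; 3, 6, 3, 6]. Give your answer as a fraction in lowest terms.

1257/379

a_0 = 3: 3/1
a_1 = 3: 10/3
a_2 = 6: 63/19
a_3 = 3: 199/60
a_4 = 6: 1257/379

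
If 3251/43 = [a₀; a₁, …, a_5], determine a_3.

3251 = 75·43 + 26, so a_0 = 75
43 = 1·26 + 17, so a_1 = 1
26 = 1·17 + 9, so a_2 = 1
17 = 1·9 + 8, so a_3 = 1

1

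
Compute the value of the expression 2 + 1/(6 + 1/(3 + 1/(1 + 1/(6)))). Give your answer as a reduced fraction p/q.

Use the convergent recurrence hₖ = aₖ·hₖ₋₁ + hₖ₋₂ (and likewise for the denominators kₖ):
a_0 = 2: 2/1
a_1 = 6: 13/6
a_2 = 3: 41/19
a_3 = 1: 54/25
a_4 = 6: 365/169

365/169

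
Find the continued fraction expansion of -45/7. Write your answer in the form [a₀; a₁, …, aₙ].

[-7; 1, 1, 3]

Run the Euclidean algorithm, recording each quotient:
-45 = -7·7 + 4, so a_0 = -7
7 = 1·4 + 3, so a_1 = 1
4 = 1·3 + 1, so a_2 = 1
3 = 3·1 + 0, so a_3 = 3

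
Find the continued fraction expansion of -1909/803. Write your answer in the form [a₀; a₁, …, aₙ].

[-3; 1, 1, 1, 1, 1, 6, 15]

-1909 ÷ 803 → quotient -3, remainder 500
803 ÷ 500 → quotient 1, remainder 303
500 ÷ 303 → quotient 1, remainder 197
303 ÷ 197 → quotient 1, remainder 106
197 ÷ 106 → quotient 1, remainder 91
106 ÷ 91 → quotient 1, remainder 15
91 ÷ 15 → quotient 6, remainder 1
15 ÷ 1 → quotient 15, remainder 0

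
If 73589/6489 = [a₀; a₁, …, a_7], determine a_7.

⌊73589/6489⌋ = 11, remainder 2210
⌊6489/2210⌋ = 2, remainder 2069
⌊2210/2069⌋ = 1, remainder 141
⌊2069/141⌋ = 14, remainder 95
⌊141/95⌋ = 1, remainder 46
⌊95/46⌋ = 2, remainder 3
⌊46/3⌋ = 15, remainder 1
⌊3/1⌋ = 3, remainder 0

3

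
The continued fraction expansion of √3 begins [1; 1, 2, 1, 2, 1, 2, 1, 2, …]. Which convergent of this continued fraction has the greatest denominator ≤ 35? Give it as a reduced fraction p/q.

26/15

List convergents until the denominator exceeds the bound:
a_0 = 1: 1/1  (≤ bound)
a_1 = 1: 2/1  (≤ bound)
a_2 = 2: 5/3  (≤ bound)
a_3 = 1: 7/4  (≤ bound)
a_4 = 2: 19/11  (≤ bound)
a_5 = 1: 26/15  (≤ bound)
a_6 = 2: 71/41  (> 35, stop)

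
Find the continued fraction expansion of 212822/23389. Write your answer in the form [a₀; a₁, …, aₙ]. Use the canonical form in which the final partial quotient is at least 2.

212822 ÷ 23389 → quotient 9, remainder 2321
23389 ÷ 2321 → quotient 10, remainder 179
2321 ÷ 179 → quotient 12, remainder 173
179 ÷ 173 → quotient 1, remainder 6
173 ÷ 6 → quotient 28, remainder 5
6 ÷ 5 → quotient 1, remainder 1
5 ÷ 1 → quotient 5, remainder 0

[9; 10, 12, 1, 28, 1, 5]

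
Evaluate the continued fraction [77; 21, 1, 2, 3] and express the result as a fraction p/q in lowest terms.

a_0 = 77: 77/1
a_1 = 21: 1618/21
a_2 = 1: 1695/22
a_3 = 2: 5008/65
a_4 = 3: 16719/217

16719/217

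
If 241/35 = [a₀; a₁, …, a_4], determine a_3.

1

Run the Euclidean algorithm, recording each quotient:
241 = 6·35 + 31, so a_0 = 6
35 = 1·31 + 4, so a_1 = 1
31 = 7·4 + 3, so a_2 = 7
4 = 1·3 + 1, so a_3 = 1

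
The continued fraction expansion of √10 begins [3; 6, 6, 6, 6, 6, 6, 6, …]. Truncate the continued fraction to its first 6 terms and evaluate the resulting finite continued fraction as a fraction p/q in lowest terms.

a_0 = 3: 3/1
a_1 = 6: 19/6
a_2 = 6: 117/37
a_3 = 6: 721/228
a_4 = 6: 4443/1405
a_5 = 6: 27379/8658

27379/8658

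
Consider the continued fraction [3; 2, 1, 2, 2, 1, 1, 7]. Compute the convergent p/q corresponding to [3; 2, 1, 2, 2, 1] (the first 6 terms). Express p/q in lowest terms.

91/27

a_0 = 3: 3/1
a_1 = 2: 7/2
a_2 = 1: 10/3
a_3 = 2: 27/8
a_4 = 2: 64/19
a_5 = 1: 91/27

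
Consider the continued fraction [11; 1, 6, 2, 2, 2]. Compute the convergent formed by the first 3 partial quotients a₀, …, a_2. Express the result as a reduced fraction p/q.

Start with 6.
1 + 1/(6/1) = 1 + 1/6 = 7/6
11 + 1/(7/6) = 11 + 6/7 = 83/7

83/7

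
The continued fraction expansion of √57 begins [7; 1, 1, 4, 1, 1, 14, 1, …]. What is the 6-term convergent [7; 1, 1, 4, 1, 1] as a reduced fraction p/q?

Start with 1.
1 + 1/(1/1) = 1 + 1/1 = 2/1
4 + 1/(2/1) = 4 + 1/2 = 9/2
1 + 1/(9/2) = 1 + 2/9 = 11/9
1 + 1/(11/9) = 1 + 9/11 = 20/11
7 + 1/(20/11) = 7 + 11/20 = 151/20

151/20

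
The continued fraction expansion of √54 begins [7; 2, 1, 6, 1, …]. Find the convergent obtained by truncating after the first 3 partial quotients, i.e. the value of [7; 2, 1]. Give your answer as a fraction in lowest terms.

Build up convergents one term at a time:
a_0 = 7: 7/1
a_1 = 2: 15/2
a_2 = 1: 22/3

22/3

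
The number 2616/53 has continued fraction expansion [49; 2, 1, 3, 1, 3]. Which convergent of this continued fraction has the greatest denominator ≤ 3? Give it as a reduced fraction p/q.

a_0 = 49: 49/1  (≤ bound)
a_1 = 2: 99/2  (≤ bound)
a_2 = 1: 148/3  (≤ bound)
a_3 = 3: 543/11  (> 3, stop)

148/3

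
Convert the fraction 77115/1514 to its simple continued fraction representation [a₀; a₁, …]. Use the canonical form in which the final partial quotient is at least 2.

Repeatedly divide and take the remainder:
77115 ÷ 1514 → quotient 50, remainder 1415
1514 ÷ 1415 → quotient 1, remainder 99
1415 ÷ 99 → quotient 14, remainder 29
99 ÷ 29 → quotient 3, remainder 12
29 ÷ 12 → quotient 2, remainder 5
12 ÷ 5 → quotient 2, remainder 2
5 ÷ 2 → quotient 2, remainder 1
2 ÷ 1 → quotient 2, remainder 0

[50; 1, 14, 3, 2, 2, 2, 2]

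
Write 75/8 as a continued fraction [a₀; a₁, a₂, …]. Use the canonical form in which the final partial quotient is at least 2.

[9; 2, 1, 2]

Repeatedly divide and take the remainder:
75 ÷ 8 → quotient 9, remainder 3
8 ÷ 3 → quotient 2, remainder 2
3 ÷ 2 → quotient 1, remainder 1
2 ÷ 1 → quotient 2, remainder 0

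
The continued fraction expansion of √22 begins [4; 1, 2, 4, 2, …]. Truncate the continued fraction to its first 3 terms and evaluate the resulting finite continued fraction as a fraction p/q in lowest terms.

14/3

Work from the innermost term outward:
Start with 2.
1 + 1/(2/1) = 1 + 1/2 = 3/2
4 + 1/(3/2) = 4 + 2/3 = 14/3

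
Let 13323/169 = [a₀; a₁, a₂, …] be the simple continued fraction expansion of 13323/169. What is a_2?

13323 = 78·169 + 141, so a_0 = 78
169 = 1·141 + 28, so a_1 = 1
141 = 5·28 + 1, so a_2 = 5

5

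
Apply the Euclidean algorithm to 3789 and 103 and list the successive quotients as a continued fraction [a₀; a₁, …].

[36; 1, 3, 1, 2, 7]

Repeatedly divide and take the remainder:
3789 = 36·103 + 81, so a_0 = 36
103 = 1·81 + 22, so a_1 = 1
81 = 3·22 + 15, so a_2 = 3
22 = 1·15 + 7, so a_3 = 1
15 = 2·7 + 1, so a_4 = 2
7 = 7·1 + 0, so a_5 = 7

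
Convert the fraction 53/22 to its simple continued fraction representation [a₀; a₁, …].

Run the Euclidean algorithm, recording each quotient:
⌊53/22⌋ = 2, remainder 9
⌊22/9⌋ = 2, remainder 4
⌊9/4⌋ = 2, remainder 1
⌊4/1⌋ = 4, remainder 0

[2; 2, 2, 4]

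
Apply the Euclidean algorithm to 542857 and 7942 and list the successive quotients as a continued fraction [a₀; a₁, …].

542857 ÷ 7942 → quotient 68, remainder 2801
7942 ÷ 2801 → quotient 2, remainder 2340
2801 ÷ 2340 → quotient 1, remainder 461
2340 ÷ 461 → quotient 5, remainder 35
461 ÷ 35 → quotient 13, remainder 6
35 ÷ 6 → quotient 5, remainder 5
6 ÷ 5 → quotient 1, remainder 1
5 ÷ 1 → quotient 5, remainder 0

[68; 2, 1, 5, 13, 5, 1, 5]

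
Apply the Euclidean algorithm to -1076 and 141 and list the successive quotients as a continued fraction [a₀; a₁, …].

[-8; 2, 1, 2, 2, 7]

⌊-1076/141⌋ = -8, remainder 52
⌊141/52⌋ = 2, remainder 37
⌊52/37⌋ = 1, remainder 15
⌊37/15⌋ = 2, remainder 7
⌊15/7⌋ = 2, remainder 1
⌊7/1⌋ = 7, remainder 0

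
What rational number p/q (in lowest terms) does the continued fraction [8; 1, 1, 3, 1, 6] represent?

Start with 6.
1 + 1/(6/1) = 1 + 1/6 = 7/6
3 + 1/(7/6) = 3 + 6/7 = 27/7
1 + 1/(27/7) = 1 + 7/27 = 34/27
1 + 1/(34/27) = 1 + 27/34 = 61/34
8 + 1/(61/34) = 8 + 34/61 = 522/61

522/61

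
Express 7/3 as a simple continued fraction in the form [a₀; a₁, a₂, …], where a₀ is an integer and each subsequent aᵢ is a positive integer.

Repeatedly divide and take the remainder:
⌊7/3⌋ = 2, remainder 1
⌊3/1⌋ = 3, remainder 0

[2; 3]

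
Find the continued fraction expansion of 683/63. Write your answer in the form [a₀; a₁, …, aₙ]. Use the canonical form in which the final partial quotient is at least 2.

Repeatedly divide and take the remainder:
683 ÷ 63 → quotient 10, remainder 53
63 ÷ 53 → quotient 1, remainder 10
53 ÷ 10 → quotient 5, remainder 3
10 ÷ 3 → quotient 3, remainder 1
3 ÷ 1 → quotient 3, remainder 0

[10; 1, 5, 3, 3]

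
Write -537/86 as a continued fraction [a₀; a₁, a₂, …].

[-7; 1, 3, 10, 2]

Run the Euclidean algorithm, recording each quotient:
-537 ÷ 86 → quotient -7, remainder 65
86 ÷ 65 → quotient 1, remainder 21
65 ÷ 21 → quotient 3, remainder 2
21 ÷ 2 → quotient 10, remainder 1
2 ÷ 1 → quotient 2, remainder 0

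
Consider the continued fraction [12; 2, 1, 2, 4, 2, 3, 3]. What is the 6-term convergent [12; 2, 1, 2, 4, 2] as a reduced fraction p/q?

965/78

Start with 2.
4 + 1/(2/1) = 4 + 1/2 = 9/2
2 + 1/(9/2) = 2 + 2/9 = 20/9
1 + 1/(20/9) = 1 + 9/20 = 29/20
2 + 1/(29/20) = 2 + 20/29 = 78/29
12 + 1/(78/29) = 12 + 29/78 = 965/78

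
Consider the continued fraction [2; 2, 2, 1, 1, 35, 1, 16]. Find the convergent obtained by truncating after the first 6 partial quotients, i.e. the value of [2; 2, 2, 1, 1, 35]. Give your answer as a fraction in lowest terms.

a_0 = 2: 2/1
a_1 = 2: 5/2
a_2 = 2: 12/5
a_3 = 1: 17/7
a_4 = 1: 29/12
a_5 = 35: 1032/427

1032/427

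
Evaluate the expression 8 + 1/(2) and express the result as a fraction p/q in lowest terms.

17/2

Work from the innermost term outward:
Start with 2.
8 + 1/(2/1) = 8 + 1/2 = 17/2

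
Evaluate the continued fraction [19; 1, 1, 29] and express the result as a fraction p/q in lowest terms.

1151/59

Start with 29.
1 + 1/(29/1) = 1 + 1/29 = 30/29
1 + 1/(30/29) = 1 + 29/30 = 59/30
19 + 1/(59/30) = 19 + 30/59 = 1151/59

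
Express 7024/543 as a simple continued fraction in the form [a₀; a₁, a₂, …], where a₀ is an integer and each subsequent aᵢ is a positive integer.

[12; 1, 14, 1, 1, 17]

⌊7024/543⌋ = 12, remainder 508
⌊543/508⌋ = 1, remainder 35
⌊508/35⌋ = 14, remainder 18
⌊35/18⌋ = 1, remainder 17
⌊18/17⌋ = 1, remainder 1
⌊17/1⌋ = 17, remainder 0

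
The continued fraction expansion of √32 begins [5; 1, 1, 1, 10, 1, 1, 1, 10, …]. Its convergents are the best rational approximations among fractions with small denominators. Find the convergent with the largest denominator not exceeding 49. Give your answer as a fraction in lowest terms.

a_0 = 5: 5/1  (≤ bound)
a_1 = 1: 6/1  (≤ bound)
a_2 = 1: 11/2  (≤ bound)
a_3 = 1: 17/3  (≤ bound)
a_4 = 10: 181/32  (≤ bound)
a_5 = 1: 198/35  (≤ bound)
a_6 = 1: 379/67  (> 49, stop)

198/35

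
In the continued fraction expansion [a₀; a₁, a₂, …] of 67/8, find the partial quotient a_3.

67 = 8·8 + 3, so a_0 = 8
8 = 2·3 + 2, so a_1 = 2
3 = 1·2 + 1, so a_2 = 1
2 = 2·1 + 0, so a_3 = 2

2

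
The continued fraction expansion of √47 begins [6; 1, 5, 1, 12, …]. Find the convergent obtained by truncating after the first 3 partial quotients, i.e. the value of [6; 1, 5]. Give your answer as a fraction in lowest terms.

Use the convergent recurrence hₖ = aₖ·hₖ₋₁ + hₖ₋₂ (and likewise for the denominators kₖ):
a_0 = 6: 6/1
a_1 = 1: 7/1
a_2 = 5: 41/6

41/6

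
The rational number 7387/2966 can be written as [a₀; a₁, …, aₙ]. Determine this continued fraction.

[2; 2, 25, 1, 55]

⌊7387/2966⌋ = 2, remainder 1455
⌊2966/1455⌋ = 2, remainder 56
⌊1455/56⌋ = 25, remainder 55
⌊56/55⌋ = 1, remainder 1
⌊55/1⌋ = 55, remainder 0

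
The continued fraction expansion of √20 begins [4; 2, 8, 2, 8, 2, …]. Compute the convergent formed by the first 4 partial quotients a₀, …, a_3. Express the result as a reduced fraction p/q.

a_0 = 4: 4/1
a_1 = 2: 9/2
a_2 = 8: 76/17
a_3 = 2: 161/36

161/36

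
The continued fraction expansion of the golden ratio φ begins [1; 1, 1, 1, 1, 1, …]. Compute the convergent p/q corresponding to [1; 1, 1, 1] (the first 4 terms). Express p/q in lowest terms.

Work from the innermost term outward:
Start with 1.
1 + 1/(1/1) = 1 + 1/1 = 2/1
1 + 1/(2/1) = 1 + 1/2 = 3/2
1 + 1/(3/2) = 1 + 2/3 = 5/3

5/3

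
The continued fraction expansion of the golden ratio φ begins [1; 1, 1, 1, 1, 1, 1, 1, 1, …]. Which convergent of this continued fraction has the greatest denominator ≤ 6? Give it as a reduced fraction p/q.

8/5

a_0 = 1: 1/1  (≤ bound)
a_1 = 1: 2/1  (≤ bound)
a_2 = 1: 3/2  (≤ bound)
a_3 = 1: 5/3  (≤ bound)
a_4 = 1: 8/5  (≤ bound)
a_5 = 1: 13/8  (> 6, stop)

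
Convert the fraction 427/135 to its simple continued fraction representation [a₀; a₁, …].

[3; 6, 7, 3]

Repeatedly divide and take the remainder:
427 ÷ 135 → quotient 3, remainder 22
135 ÷ 22 → quotient 6, remainder 3
22 ÷ 3 → quotient 7, remainder 1
3 ÷ 1 → quotient 3, remainder 0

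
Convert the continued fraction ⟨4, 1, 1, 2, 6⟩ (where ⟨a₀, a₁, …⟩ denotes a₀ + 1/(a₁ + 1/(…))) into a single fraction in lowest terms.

147/32

Use the convergent recurrence hₖ = aₖ·hₖ₋₁ + hₖ₋₂ (and likewise for the denominators kₖ):
a_0 = 4: 4/1
a_1 = 1: 5/1
a_2 = 1: 9/2
a_3 = 2: 23/5
a_4 = 6: 147/32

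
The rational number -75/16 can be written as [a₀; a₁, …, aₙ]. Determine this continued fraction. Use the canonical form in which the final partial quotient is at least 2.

Run the Euclidean algorithm, recording each quotient:
-75 = -5·16 + 5, so a_0 = -5
16 = 3·5 + 1, so a_1 = 3
5 = 5·1 + 0, so a_2 = 5

[-5; 3, 5]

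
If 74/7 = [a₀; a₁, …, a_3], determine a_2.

74 = 10·7 + 4, so a_0 = 10
7 = 1·4 + 3, so a_1 = 1
4 = 1·3 + 1, so a_2 = 1

1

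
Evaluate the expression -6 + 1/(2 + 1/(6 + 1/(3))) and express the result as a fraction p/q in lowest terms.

-227/41

a_0 = -6: -6/1
a_1 = 2: -11/2
a_2 = 6: -72/13
a_3 = 3: -227/41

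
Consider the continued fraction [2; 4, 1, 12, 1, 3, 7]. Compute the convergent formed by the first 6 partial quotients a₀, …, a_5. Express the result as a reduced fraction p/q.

a_0 = 2: 2/1
a_1 = 4: 9/4
a_2 = 1: 11/5
a_3 = 12: 141/64
a_4 = 1: 152/69
a_5 = 3: 597/271

597/271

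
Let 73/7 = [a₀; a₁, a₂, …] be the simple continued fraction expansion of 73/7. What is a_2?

Run the Euclidean algorithm, recording each quotient:
73 = 10·7 + 3, so a_0 = 10
7 = 2·3 + 1, so a_1 = 2
3 = 3·1 + 0, so a_2 = 3

3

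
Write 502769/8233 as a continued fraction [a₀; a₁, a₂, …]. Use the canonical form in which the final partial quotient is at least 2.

⌊502769/8233⌋ = 61, remainder 556
⌊8233/556⌋ = 14, remainder 449
⌊556/449⌋ = 1, remainder 107
⌊449/107⌋ = 4, remainder 21
⌊107/21⌋ = 5, remainder 2
⌊21/2⌋ = 10, remainder 1
⌊2/1⌋ = 2, remainder 0

[61; 14, 1, 4, 5, 10, 2]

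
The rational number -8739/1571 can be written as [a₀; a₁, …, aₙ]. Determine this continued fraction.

[-6; 2, 3, 2, 19, 5]

Run the Euclidean algorithm, recording each quotient:
⌊-8739/1571⌋ = -6, remainder 687
⌊1571/687⌋ = 2, remainder 197
⌊687/197⌋ = 3, remainder 96
⌊197/96⌋ = 2, remainder 5
⌊96/5⌋ = 19, remainder 1
⌊5/1⌋ = 5, remainder 0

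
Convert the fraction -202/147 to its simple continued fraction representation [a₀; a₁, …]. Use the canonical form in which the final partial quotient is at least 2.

Repeatedly divide and take the remainder:
-202 = -2·147 + 92, so a_0 = -2
147 = 1·92 + 55, so a_1 = 1
92 = 1·55 + 37, so a_2 = 1
55 = 1·37 + 18, so a_3 = 1
37 = 2·18 + 1, so a_4 = 2
18 = 18·1 + 0, so a_5 = 18

[-2; 1, 1, 1, 2, 18]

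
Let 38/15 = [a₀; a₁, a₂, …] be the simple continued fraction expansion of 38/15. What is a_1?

1

Run the Euclidean algorithm, recording each quotient:
38 ÷ 15 → quotient 2, remainder 8
15 ÷ 8 → quotient 1, remainder 7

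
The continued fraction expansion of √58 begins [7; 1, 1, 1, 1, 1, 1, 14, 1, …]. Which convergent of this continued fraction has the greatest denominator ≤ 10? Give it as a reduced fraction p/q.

a_0 = 7: 7/1  (≤ bound)
a_1 = 1: 8/1  (≤ bound)
a_2 = 1: 15/2  (≤ bound)
a_3 = 1: 23/3  (≤ bound)
a_4 = 1: 38/5  (≤ bound)
a_5 = 1: 61/8  (≤ bound)
a_6 = 1: 99/13  (> 10, stop)

61/8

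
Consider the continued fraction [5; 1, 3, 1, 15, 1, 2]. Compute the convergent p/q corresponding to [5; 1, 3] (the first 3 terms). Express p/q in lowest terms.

23/4

a_0 = 5: 5/1
a_1 = 1: 6/1
a_2 = 3: 23/4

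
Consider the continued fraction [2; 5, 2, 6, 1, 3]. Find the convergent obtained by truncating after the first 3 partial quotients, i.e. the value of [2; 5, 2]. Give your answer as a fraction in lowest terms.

24/11

Compute successive convergents:
a_0 = 2: 2/1
a_1 = 5: 11/5
a_2 = 2: 24/11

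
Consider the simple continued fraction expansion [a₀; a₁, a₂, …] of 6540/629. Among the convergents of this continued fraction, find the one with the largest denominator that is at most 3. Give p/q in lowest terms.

List convergents until the denominator exceeds the bound:
a_0 = 10: 10/1  (≤ bound)
a_1 = 2: 21/2  (≤ bound)
a_2 = 1: 31/3  (≤ bound)
a_3 = 1: 52/5  (> 3, stop)

31/3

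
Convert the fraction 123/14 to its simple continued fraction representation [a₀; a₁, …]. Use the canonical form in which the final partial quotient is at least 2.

123 = 8·14 + 11, so a_0 = 8
14 = 1·11 + 3, so a_1 = 1
11 = 3·3 + 2, so a_2 = 3
3 = 1·2 + 1, so a_3 = 1
2 = 2·1 + 0, so a_4 = 2

[8; 1, 3, 1, 2]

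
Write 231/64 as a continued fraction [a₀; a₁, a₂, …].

⌊231/64⌋ = 3, remainder 39
⌊64/39⌋ = 1, remainder 25
⌊39/25⌋ = 1, remainder 14
⌊25/14⌋ = 1, remainder 11
⌊14/11⌋ = 1, remainder 3
⌊11/3⌋ = 3, remainder 2
⌊3/2⌋ = 1, remainder 1
⌊2/1⌋ = 2, remainder 0

[3; 1, 1, 1, 1, 3, 1, 2]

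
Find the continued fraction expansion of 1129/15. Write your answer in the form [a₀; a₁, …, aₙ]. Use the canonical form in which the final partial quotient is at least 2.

[75; 3, 1, 3]

⌊1129/15⌋ = 75, remainder 4
⌊15/4⌋ = 3, remainder 3
⌊4/3⌋ = 1, remainder 1
⌊3/1⌋ = 3, remainder 0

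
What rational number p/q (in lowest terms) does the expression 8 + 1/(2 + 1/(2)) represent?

42/5

Build up convergents one term at a time:
a_0 = 8: 8/1
a_1 = 2: 17/2
a_2 = 2: 42/5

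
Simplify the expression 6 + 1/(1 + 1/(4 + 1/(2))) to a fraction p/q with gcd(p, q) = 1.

75/11

Use the convergent recurrence hₖ = aₖ·hₖ₋₁ + hₖ₋₂ (and likewise for the denominators kₖ):
a_0 = 6: 6/1
a_1 = 1: 7/1
a_2 = 4: 34/5
a_3 = 2: 75/11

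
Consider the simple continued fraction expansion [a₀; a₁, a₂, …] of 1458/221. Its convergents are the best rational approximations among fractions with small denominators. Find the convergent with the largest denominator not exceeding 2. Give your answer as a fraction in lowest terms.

13/2

a_0 = 6: 6/1  (≤ bound)
a_1 = 1: 7/1  (≤ bound)
a_2 = 1: 13/2  (≤ bound)
a_3 = 2: 33/5  (> 2, stop)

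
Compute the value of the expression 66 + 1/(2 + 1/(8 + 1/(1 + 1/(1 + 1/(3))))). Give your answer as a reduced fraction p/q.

Start with 3.
1 + 1/(3/1) = 1 + 1/3 = 4/3
1 + 1/(4/3) = 1 + 3/4 = 7/4
8 + 1/(7/4) = 8 + 4/7 = 60/7
2 + 1/(60/7) = 2 + 7/60 = 127/60
66 + 1/(127/60) = 66 + 60/127 = 8442/127

8442/127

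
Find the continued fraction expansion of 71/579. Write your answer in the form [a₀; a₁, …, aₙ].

[0; 8, 6, 2, 5]

Run the Euclidean algorithm, recording each quotient:
⌊71/579⌋ = 0, remainder 71
⌊579/71⌋ = 8, remainder 11
⌊71/11⌋ = 6, remainder 5
⌊11/5⌋ = 2, remainder 1
⌊5/1⌋ = 5, remainder 0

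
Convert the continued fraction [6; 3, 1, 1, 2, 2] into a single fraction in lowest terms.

Build up convergents one term at a time:
a_0 = 6: 6/1
a_1 = 3: 19/3
a_2 = 1: 25/4
a_3 = 1: 44/7
a_4 = 2: 113/18
a_5 = 2: 270/43

270/43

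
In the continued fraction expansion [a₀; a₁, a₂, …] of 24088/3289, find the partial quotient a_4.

⌊24088/3289⌋ = 7, remainder 1065
⌊3289/1065⌋ = 3, remainder 94
⌊1065/94⌋ = 11, remainder 31
⌊94/31⌋ = 3, remainder 1
⌊31/1⌋ = 31, remainder 0

31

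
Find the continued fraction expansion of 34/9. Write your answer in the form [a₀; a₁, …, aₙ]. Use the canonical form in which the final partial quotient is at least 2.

34 ÷ 9 → quotient 3, remainder 7
9 ÷ 7 → quotient 1, remainder 2
7 ÷ 2 → quotient 3, remainder 1
2 ÷ 1 → quotient 2, remainder 0

[3; 1, 3, 2]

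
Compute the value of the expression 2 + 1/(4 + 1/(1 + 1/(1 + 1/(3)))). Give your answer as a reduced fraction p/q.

a_0 = 2: 2/1
a_1 = 4: 9/4
a_2 = 1: 11/5
a_3 = 1: 20/9
a_4 = 3: 71/32

71/32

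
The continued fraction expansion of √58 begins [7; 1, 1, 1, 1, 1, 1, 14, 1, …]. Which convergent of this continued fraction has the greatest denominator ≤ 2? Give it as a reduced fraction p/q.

List convergents until the denominator exceeds the bound:
a_0 = 7: 7/1  (≤ bound)
a_1 = 1: 8/1  (≤ bound)
a_2 = 1: 15/2  (≤ bound)
a_3 = 1: 23/3  (> 2, stop)

15/2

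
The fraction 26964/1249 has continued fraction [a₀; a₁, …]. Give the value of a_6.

⌊26964/1249⌋ = 21, remainder 735
⌊1249/735⌋ = 1, remainder 514
⌊735/514⌋ = 1, remainder 221
⌊514/221⌋ = 2, remainder 72
⌊221/72⌋ = 3, remainder 5
⌊72/5⌋ = 14, remainder 2
⌊5/2⌋ = 2, remainder 1

2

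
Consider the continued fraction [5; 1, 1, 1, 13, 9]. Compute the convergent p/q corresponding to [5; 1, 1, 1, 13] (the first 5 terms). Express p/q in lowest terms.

232/41

Use the convergent recurrence hₖ = aₖ·hₖ₋₁ + hₖ₋₂ (and likewise for the denominators kₖ):
a_0 = 5: 5/1
a_1 = 1: 6/1
a_2 = 1: 11/2
a_3 = 1: 17/3
a_4 = 13: 232/41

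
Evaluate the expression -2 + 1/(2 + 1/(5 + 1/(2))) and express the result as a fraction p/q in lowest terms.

a_0 = -2: -2/1
a_1 = 2: -3/2
a_2 = 5: -17/11
a_3 = 2: -37/24

-37/24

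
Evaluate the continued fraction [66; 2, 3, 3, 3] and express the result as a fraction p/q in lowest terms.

5049/76

a_0 = 66: 66/1
a_1 = 2: 133/2
a_2 = 3: 465/7
a_3 = 3: 1528/23
a_4 = 3: 5049/76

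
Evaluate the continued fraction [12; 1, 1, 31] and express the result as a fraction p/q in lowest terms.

a_0 = 12: 12/1
a_1 = 1: 13/1
a_2 = 1: 25/2
a_3 = 31: 788/63

788/63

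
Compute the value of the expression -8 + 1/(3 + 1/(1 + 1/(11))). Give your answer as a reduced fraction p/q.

-364/47

a_0 = -8: -8/1
a_1 = 3: -23/3
a_2 = 1: -31/4
a_3 = 11: -364/47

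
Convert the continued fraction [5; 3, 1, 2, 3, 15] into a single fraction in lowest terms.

2983/566

a_0 = 5: 5/1
a_1 = 3: 16/3
a_2 = 1: 21/4
a_3 = 2: 58/11
a_4 = 3: 195/37
a_5 = 15: 2983/566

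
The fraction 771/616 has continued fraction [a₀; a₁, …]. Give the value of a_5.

⌊771/616⌋ = 1, remainder 155
⌊616/155⌋ = 3, remainder 151
⌊155/151⌋ = 1, remainder 4
⌊151/4⌋ = 37, remainder 3
⌊4/3⌋ = 1, remainder 1
⌊3/1⌋ = 3, remainder 0

3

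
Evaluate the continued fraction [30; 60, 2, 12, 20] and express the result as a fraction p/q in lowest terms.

911332/30361

Work from the innermost term outward:
Start with 20.
12 + 1/(20/1) = 12 + 1/20 = 241/20
2 + 1/(241/20) = 2 + 20/241 = 502/241
60 + 1/(502/241) = 60 + 241/502 = 30361/502
30 + 1/(30361/502) = 30 + 502/30361 = 911332/30361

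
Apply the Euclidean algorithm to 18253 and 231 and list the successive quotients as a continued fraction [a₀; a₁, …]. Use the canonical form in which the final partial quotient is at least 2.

Apply division with remainder until the remainder is 0:
⌊18253/231⌋ = 79, remainder 4
⌊231/4⌋ = 57, remainder 3
⌊4/3⌋ = 1, remainder 1
⌊3/1⌋ = 3, remainder 0

[79; 57, 1, 3]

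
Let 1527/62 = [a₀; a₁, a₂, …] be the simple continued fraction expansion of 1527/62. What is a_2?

1

1527 = 24·62 + 39, so a_0 = 24
62 = 1·39 + 23, so a_1 = 1
39 = 1·23 + 16, so a_2 = 1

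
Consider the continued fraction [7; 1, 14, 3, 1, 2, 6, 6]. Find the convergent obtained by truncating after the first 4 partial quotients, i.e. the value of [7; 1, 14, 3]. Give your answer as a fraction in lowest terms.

365/46

Compute successive convergents:
a_0 = 7: 7/1
a_1 = 1: 8/1
a_2 = 14: 119/15
a_3 = 3: 365/46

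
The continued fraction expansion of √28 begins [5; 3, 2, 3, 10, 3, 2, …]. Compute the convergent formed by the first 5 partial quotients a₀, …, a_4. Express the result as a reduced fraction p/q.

Start with 10.
3 + 1/(10/1) = 3 + 1/10 = 31/10
2 + 1/(31/10) = 2 + 10/31 = 72/31
3 + 1/(72/31) = 3 + 31/72 = 247/72
5 + 1/(247/72) = 5 + 72/247 = 1307/247

1307/247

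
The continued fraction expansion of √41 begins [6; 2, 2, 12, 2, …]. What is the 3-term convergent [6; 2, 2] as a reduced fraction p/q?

32/5

Build up convergents one term at a time:
a_0 = 6: 6/1
a_1 = 2: 13/2
a_2 = 2: 32/5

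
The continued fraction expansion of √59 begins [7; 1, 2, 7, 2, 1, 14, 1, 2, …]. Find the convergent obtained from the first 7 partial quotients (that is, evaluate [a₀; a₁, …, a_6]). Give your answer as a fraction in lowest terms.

7781/1013

Compute successive convergents:
a_0 = 7: 7/1
a_1 = 1: 8/1
a_2 = 2: 23/3
a_3 = 7: 169/22
a_4 = 2: 361/47
a_5 = 1: 530/69
a_6 = 14: 7781/1013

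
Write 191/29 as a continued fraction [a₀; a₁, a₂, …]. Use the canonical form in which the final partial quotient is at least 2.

Repeatedly divide and take the remainder:
191 = 6·29 + 17, so a_0 = 6
29 = 1·17 + 12, so a_1 = 1
17 = 1·12 + 5, so a_2 = 1
12 = 2·5 + 2, so a_3 = 2
5 = 2·2 + 1, so a_4 = 2
2 = 2·1 + 0, so a_5 = 2

[6; 1, 1, 2, 2, 2]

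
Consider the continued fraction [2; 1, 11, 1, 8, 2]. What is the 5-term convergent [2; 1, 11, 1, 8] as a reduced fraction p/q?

339/116

Build up convergents one term at a time:
a_0 = 2: 2/1
a_1 = 1: 3/1
a_2 = 11: 35/12
a_3 = 1: 38/13
a_4 = 8: 339/116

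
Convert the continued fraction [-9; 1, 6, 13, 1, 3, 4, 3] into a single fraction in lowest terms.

-43589/5354

Start with 3.
4 + 1/(3/1) = 4 + 1/3 = 13/3
3 + 1/(13/3) = 3 + 3/13 = 42/13
1 + 1/(42/13) = 1 + 13/42 = 55/42
13 + 1/(55/42) = 13 + 42/55 = 757/55
6 + 1/(757/55) = 6 + 55/757 = 4597/757
1 + 1/(4597/757) = 1 + 757/4597 = 5354/4597
-9 + 1/(5354/4597) = -9 + 4597/5354 = -43589/5354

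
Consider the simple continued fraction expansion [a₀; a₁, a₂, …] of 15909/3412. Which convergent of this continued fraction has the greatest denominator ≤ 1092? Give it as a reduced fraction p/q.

a_0 = 4: 4/1  (≤ bound)
a_1 = 1: 5/1  (≤ bound)
a_2 = 1: 9/2  (≤ bound)
a_3 = 1: 14/3  (≤ bound)
a_4 = 27: 387/83  (≤ bound)
a_5 = 13: 5045/1082  (≤ bound)
a_6 = 1: 5432/1165  (> 1092, stop)

5045/1082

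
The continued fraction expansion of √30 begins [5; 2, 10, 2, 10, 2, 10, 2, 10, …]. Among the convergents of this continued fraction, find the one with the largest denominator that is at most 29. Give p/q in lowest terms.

a_0 = 5: 5/1  (≤ bound)
a_1 = 2: 11/2  (≤ bound)
a_2 = 10: 115/21  (≤ bound)
a_3 = 2: 241/44  (> 29, stop)

115/21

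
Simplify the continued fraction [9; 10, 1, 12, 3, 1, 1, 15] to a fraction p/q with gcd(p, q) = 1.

a_0 = 9: 9/1
a_1 = 10: 91/10
a_2 = 1: 100/11
a_3 = 12: 1291/142
a_4 = 3: 3973/437
a_5 = 1: 5264/579
a_6 = 1: 9237/1016
a_7 = 15: 143819/15819

143819/15819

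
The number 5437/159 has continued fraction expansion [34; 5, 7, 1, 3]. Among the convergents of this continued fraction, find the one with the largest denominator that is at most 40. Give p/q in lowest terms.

1231/36

a_0 = 34: 34/1  (≤ bound)
a_1 = 5: 171/5  (≤ bound)
a_2 = 7: 1231/36  (≤ bound)
a_3 = 1: 1402/41  (> 40, stop)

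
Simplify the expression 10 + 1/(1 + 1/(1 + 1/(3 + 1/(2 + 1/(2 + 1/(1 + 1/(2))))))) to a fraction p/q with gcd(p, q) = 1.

Build up convergents one term at a time:
a_0 = 10: 10/1
a_1 = 1: 11/1
a_2 = 1: 21/2
a_3 = 3: 74/7
a_4 = 2: 169/16
a_5 = 2: 412/39
a_6 = 1: 581/55
a_7 = 2: 1574/149

1574/149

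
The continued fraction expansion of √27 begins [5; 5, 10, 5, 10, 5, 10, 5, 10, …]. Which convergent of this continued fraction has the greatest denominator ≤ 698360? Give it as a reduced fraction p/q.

List convergents until the denominator exceeds the bound:
a_0 = 5: 5/1  (≤ bound)
a_1 = 5: 26/5  (≤ bound)
a_2 = 10: 265/51  (≤ bound)
a_3 = 5: 1351/260  (≤ bound)
a_4 = 10: 13775/2651  (≤ bound)
a_5 = 5: 70226/13515  (≤ bound)
a_6 = 10: 716035/137801  (≤ bound)
a_7 = 5: 3650401/702520  (> 698360, stop)

716035/137801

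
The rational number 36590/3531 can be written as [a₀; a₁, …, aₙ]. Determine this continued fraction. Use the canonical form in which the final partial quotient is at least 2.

[10; 2, 1, 3, 7, 44]

Apply division with remainder until the remainder is 0:
36590 = 10·3531 + 1280, so a_0 = 10
3531 = 2·1280 + 971, so a_1 = 2
1280 = 1·971 + 309, so a_2 = 1
971 = 3·309 + 44, so a_3 = 3
309 = 7·44 + 1, so a_4 = 7
44 = 44·1 + 0, so a_5 = 44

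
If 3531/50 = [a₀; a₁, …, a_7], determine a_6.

2

3531 ÷ 50 → quotient 70, remainder 31
50 ÷ 31 → quotient 1, remainder 19
31 ÷ 19 → quotient 1, remainder 12
19 ÷ 12 → quotient 1, remainder 7
12 ÷ 7 → quotient 1, remainder 5
7 ÷ 5 → quotient 1, remainder 2
5 ÷ 2 → quotient 2, remainder 1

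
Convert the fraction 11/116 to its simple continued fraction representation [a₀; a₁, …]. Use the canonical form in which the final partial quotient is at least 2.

11 ÷ 116 → quotient 0, remainder 11
116 ÷ 11 → quotient 10, remainder 6
11 ÷ 6 → quotient 1, remainder 5
6 ÷ 5 → quotient 1, remainder 1
5 ÷ 1 → quotient 5, remainder 0

[0; 10, 1, 1, 5]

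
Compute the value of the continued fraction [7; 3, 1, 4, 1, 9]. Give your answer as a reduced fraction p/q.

Start with 9.
1 + 1/(9/1) = 1 + 1/9 = 10/9
4 + 1/(10/9) = 4 + 9/10 = 49/10
1 + 1/(49/10) = 1 + 10/49 = 59/49
3 + 1/(59/49) = 3 + 49/59 = 226/59
7 + 1/(226/59) = 7 + 59/226 = 1641/226

1641/226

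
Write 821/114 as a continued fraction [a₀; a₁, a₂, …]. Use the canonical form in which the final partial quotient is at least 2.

⌊821/114⌋ = 7, remainder 23
⌊114/23⌋ = 4, remainder 22
⌊23/22⌋ = 1, remainder 1
⌊22/1⌋ = 22, remainder 0

[7; 4, 1, 22]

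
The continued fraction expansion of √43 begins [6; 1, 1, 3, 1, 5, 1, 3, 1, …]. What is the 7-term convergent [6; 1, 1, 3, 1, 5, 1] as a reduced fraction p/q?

400/61

Compute successive convergents:
a_0 = 6: 6/1
a_1 = 1: 7/1
a_2 = 1: 13/2
a_3 = 3: 46/7
a_4 = 1: 59/9
a_5 = 5: 341/52
a_6 = 1: 400/61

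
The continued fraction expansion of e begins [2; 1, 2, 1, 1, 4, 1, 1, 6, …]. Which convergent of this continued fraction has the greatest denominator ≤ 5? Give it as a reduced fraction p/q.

11/4

a_0 = 2: 2/1  (≤ bound)
a_1 = 1: 3/1  (≤ bound)
a_2 = 2: 8/3  (≤ bound)
a_3 = 1: 11/4  (≤ bound)
a_4 = 1: 19/7  (> 5, stop)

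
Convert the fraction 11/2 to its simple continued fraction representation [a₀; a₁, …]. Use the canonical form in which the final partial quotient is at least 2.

Repeatedly divide and take the remainder:
⌊11/2⌋ = 5, remainder 1
⌊2/1⌋ = 2, remainder 0

[5; 2]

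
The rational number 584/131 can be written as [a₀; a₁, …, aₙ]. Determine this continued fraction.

584 ÷ 131 → quotient 4, remainder 60
131 ÷ 60 → quotient 2, remainder 11
60 ÷ 11 → quotient 5, remainder 5
11 ÷ 5 → quotient 2, remainder 1
5 ÷ 1 → quotient 5, remainder 0

[4; 2, 5, 2, 5]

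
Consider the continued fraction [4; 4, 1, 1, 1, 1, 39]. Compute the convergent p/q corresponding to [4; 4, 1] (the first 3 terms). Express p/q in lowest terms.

Use the convergent recurrence hₖ = aₖ·hₖ₋₁ + hₖ₋₂ (and likewise for the denominators kₖ):
a_0 = 4: 4/1
a_1 = 4: 17/4
a_2 = 1: 21/5

21/5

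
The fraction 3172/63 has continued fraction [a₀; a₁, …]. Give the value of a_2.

Apply division with remainder until the remainder is 0:
3172 = 50·63 + 22, so a_0 = 50
63 = 2·22 + 19, so a_1 = 2
22 = 1·19 + 3, so a_2 = 1

1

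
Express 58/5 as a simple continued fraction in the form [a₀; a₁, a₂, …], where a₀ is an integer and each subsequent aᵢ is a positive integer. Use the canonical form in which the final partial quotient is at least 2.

[11; 1, 1, 2]

58 ÷ 5 → quotient 11, remainder 3
5 ÷ 3 → quotient 1, remainder 2
3 ÷ 2 → quotient 1, remainder 1
2 ÷ 1 → quotient 2, remainder 0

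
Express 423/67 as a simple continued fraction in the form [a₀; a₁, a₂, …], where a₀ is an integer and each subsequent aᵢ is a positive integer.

Apply division with remainder until the remainder is 0:
423 = 6·67 + 21, so a_0 = 6
67 = 3·21 + 4, so a_1 = 3
21 = 5·4 + 1, so a_2 = 5
4 = 4·1 + 0, so a_3 = 4

[6; 3, 5, 4]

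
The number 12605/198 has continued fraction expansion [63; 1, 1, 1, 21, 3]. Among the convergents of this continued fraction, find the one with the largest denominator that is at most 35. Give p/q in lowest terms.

191/3

a_0 = 63: 63/1  (≤ bound)
a_1 = 1: 64/1  (≤ bound)
a_2 = 1: 127/2  (≤ bound)
a_3 = 1: 191/3  (≤ bound)
a_4 = 21: 4138/65  (> 35, stop)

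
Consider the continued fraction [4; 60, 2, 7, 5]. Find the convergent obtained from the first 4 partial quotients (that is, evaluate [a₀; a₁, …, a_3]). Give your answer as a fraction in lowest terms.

a_0 = 4: 4/1
a_1 = 60: 241/60
a_2 = 2: 486/121
a_3 = 7: 3643/907

3643/907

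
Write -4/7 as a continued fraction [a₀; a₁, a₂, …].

Run the Euclidean algorithm, recording each quotient:
⌊-4/7⌋ = -1, remainder 3
⌊7/3⌋ = 2, remainder 1
⌊3/1⌋ = 3, remainder 0

[-1; 2, 3]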